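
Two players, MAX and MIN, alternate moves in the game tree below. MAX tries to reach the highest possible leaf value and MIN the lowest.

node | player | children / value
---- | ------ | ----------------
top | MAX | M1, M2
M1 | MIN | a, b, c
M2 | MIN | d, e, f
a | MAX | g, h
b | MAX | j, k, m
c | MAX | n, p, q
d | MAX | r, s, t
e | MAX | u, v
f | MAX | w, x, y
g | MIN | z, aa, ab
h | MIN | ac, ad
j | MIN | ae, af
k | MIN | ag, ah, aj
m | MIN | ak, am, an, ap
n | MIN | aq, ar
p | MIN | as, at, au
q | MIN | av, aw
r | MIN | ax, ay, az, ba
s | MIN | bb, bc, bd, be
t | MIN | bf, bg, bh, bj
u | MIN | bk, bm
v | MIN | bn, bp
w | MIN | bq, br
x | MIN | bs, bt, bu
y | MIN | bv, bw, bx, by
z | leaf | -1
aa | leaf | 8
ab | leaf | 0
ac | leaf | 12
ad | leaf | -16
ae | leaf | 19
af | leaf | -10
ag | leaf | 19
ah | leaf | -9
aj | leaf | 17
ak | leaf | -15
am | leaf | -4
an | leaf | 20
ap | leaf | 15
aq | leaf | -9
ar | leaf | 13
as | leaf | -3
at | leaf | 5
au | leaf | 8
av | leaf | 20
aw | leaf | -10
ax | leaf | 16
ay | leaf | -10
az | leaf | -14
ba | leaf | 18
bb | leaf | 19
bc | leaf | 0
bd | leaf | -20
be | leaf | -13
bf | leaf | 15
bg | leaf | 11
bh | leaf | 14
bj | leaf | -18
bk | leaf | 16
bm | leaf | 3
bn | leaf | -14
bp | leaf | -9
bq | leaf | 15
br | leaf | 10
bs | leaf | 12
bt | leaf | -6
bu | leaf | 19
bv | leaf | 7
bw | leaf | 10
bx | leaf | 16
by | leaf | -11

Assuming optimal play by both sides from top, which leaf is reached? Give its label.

g (MIN): min(-1, 8, 0) = -1
h (MIN): min(12, -16) = -16
a (MAX): max(-1, -16) = -1
j (MIN): min(19, -10) = -10
k (MIN): min(19, -9, 17) = -9
m (MIN): min(-15, -4, 20, 15) = -15
b (MAX): max(-10, -9, -15) = -9
n (MIN): min(-9, 13) = -9
p (MIN): min(-3, 5, 8) = -3
q (MIN): min(20, -10) = -10
c (MAX): max(-9, -3, -10) = -3
M1 (MIN): min(-1, -9, -3) = -9
r (MIN): min(16, -10, -14, 18) = -14
s (MIN): min(19, 0, -20, -13) = -20
t (MIN): min(15, 11, 14, -18) = -18
d (MAX): max(-14, -20, -18) = -14
u (MIN): min(16, 3) = 3
v (MIN): min(-14, -9) = -14
e (MAX): max(3, -14) = 3
w (MIN): min(15, 10) = 10
x (MIN): min(12, -6, 19) = -6
y (MIN): min(7, 10, 16, -11) = -11
f (MAX): max(10, -6, -11) = 10
M2 (MIN): min(-14, 3, 10) = -14
top (MAX): max(-9, -14) = -9
At top, MAX picks M1 (highest: -9).
At M1, MIN picks b (lowest: -9).
At b, MAX picks k (highest: -9).
At k, MIN picks ah (lowest: -9).
Terminal value -9.

ah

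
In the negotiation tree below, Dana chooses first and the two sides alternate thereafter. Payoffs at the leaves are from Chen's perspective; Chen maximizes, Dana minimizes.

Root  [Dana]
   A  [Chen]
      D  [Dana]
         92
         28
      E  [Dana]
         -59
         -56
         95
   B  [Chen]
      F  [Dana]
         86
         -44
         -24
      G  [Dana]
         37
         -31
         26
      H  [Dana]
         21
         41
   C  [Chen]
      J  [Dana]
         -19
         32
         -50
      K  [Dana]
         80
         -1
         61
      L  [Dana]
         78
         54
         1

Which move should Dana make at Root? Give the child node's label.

D (Dana): min(92, 28) = 28
E (Dana): min(-59, -56, 95) = -59
A (Chen): max(28, -59) = 28
F (Dana): min(86, -44, -24) = -44
G (Dana): min(37, -31, 26) = -31
H (Dana): min(21, 41) = 21
B (Chen): max(-44, -31, 21) = 21
J (Dana): min(-19, 32, -50) = -50
K (Dana): min(80, -1, 61) = -1
L (Dana): min(78, 54, 1) = 1
C (Chen): max(-50, -1, 1) = 1
Root (Dana): min(28, 21, 1) = 1
Dana at Root wants the lowest of {A=28, B=21, C=1}, so chooses C.

C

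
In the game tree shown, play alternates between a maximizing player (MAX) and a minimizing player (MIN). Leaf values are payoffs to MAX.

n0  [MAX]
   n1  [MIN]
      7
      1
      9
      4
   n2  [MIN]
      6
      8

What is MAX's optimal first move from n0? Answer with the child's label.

n2

n1 (MIN): min(7, 1, 9, 4) = 1
n2 (MIN): min(6, 8) = 6
n0 (MAX): max(1, 6) = 6
MAX at n0 wants the highest of {n1=1, n2=6}, so chooses n2.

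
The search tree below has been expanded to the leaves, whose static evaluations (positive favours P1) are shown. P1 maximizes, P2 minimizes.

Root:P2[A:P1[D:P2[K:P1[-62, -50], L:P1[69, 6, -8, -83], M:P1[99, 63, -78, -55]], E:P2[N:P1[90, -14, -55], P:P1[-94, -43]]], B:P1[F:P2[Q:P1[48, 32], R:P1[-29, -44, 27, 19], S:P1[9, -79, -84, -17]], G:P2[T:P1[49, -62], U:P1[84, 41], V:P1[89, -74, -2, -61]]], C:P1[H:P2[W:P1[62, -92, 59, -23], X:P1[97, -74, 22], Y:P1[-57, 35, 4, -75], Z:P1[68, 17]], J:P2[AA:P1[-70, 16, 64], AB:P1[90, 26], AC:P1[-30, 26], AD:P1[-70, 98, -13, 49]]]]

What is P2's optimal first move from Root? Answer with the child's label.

K (P1): max(-62, -50) = -50
L (P1): max(69, 6, -8, -83) = 69
M (P1): max(99, 63, -78, -55) = 99
D (P2): min(-50, 69, 99) = -50
N (P1): max(90, -14, -55) = 90
P (P1): max(-94, -43) = -43
E (P2): min(90, -43) = -43
A (P1): max(-50, -43) = -43
Q (P1): max(48, 32) = 48
R (P1): max(-29, -44, 27, 19) = 27
S (P1): max(9, -79, -84, -17) = 9
F (P2): min(48, 27, 9) = 9
T (P1): max(49, -62) = 49
U (P1): max(84, 41) = 84
V (P1): max(89, -74, -2, -61) = 89
G (P2): min(49, 84, 89) = 49
B (P1): max(9, 49) = 49
W (P1): max(62, -92, 59, -23) = 62
X (P1): max(97, -74, 22) = 97
Y (P1): max(-57, 35, 4, -75) = 35
Z (P1): max(68, 17) = 68
H (P2): min(62, 97, 35, 68) = 35
AA (P1): max(-70, 16, 64) = 64
AB (P1): max(90, 26) = 90
AC (P1): max(-30, 26) = 26
AD (P1): max(-70, 98, -13, 49) = 98
J (P2): min(64, 90, 26, 98) = 26
C (P1): max(35, 26) = 35
Root (P2): min(-43, 49, 35) = -43
P2 at Root wants the lowest of {A=-43, B=49, C=35}, so chooses A.

A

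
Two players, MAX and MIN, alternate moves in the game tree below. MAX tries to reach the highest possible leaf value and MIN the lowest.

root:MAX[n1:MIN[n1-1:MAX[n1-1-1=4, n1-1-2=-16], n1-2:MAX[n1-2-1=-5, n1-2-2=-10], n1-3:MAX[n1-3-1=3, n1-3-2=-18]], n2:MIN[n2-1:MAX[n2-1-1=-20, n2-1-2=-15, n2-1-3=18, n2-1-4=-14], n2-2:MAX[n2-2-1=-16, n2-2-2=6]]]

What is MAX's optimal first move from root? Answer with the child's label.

n1-1 (MAX): max(4, -16) = 4
n1-2 (MAX): max(-5, -10) = -5
n1-3 (MAX): max(3, -18) = 3
n1 (MIN): min(4, -5, 3) = -5
n2-1 (MAX): max(-20, -15, 18, -14) = 18
n2-2 (MAX): max(-16, 6) = 6
n2 (MIN): min(18, 6) = 6
root (MAX): max(-5, 6) = 6
MAX at root wants the highest of {n1=-5, n2=6}, so chooses n2.

n2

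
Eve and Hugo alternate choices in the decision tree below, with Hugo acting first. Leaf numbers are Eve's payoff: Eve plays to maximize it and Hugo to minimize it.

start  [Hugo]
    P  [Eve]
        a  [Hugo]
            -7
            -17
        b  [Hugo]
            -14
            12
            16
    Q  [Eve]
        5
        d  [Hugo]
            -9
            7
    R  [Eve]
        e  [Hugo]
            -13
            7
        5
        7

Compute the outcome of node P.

-14

a (Hugo): min(-7, -17) = -17
b (Hugo): min(-14, 12, 16) = -14
P (Eve): max(-17, -14) = -14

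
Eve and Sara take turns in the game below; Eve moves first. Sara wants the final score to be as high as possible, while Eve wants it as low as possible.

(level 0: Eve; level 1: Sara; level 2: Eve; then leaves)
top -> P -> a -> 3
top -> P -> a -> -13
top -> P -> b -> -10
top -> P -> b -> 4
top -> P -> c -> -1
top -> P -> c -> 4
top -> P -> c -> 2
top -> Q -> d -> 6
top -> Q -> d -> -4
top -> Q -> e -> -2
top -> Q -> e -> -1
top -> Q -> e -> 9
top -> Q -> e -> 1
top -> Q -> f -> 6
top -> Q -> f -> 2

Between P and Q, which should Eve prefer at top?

P

a (Eve): min(3, -13) = -13
b (Eve): min(-10, 4) = -10
c (Eve): min(-1, 4, 2) = -1
P (Sara): max(-13, -10, -1) = -1
d (Eve): min(6, -4) = -4
e (Eve): min(-2, -1, 9, 1) = -2
f (Eve): min(6, 2) = 2
Q (Sara): max(-4, -2, 2) = 2
Eve prefers the lower value; P=-1, Q=2. P is better since -1 < 2.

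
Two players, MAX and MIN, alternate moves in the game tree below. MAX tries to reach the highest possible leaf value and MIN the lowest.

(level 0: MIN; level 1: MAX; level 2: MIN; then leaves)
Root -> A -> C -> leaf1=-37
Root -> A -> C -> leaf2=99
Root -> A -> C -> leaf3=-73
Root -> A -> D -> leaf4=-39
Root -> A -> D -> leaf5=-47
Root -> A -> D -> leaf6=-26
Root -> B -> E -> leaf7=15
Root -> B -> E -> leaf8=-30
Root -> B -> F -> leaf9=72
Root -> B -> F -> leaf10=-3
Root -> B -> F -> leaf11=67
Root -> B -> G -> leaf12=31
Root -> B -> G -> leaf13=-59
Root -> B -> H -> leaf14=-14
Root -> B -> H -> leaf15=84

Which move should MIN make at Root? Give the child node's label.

C (MIN): min(-37, 99, -73) = -73
D (MIN): min(-39, -47, -26) = -47
A (MAX): max(-73, -47) = -47
E (MIN): min(15, -30) = -30
F (MIN): min(72, -3, 67) = -3
G (MIN): min(31, -59) = -59
H (MIN): min(-14, 84) = -14
B (MAX): max(-30, -3, -59, -14) = -3
Root (MIN): min(-47, -3) = -47
MIN at Root wants the lowest of {A=-47, B=-3}, so chooses A.

A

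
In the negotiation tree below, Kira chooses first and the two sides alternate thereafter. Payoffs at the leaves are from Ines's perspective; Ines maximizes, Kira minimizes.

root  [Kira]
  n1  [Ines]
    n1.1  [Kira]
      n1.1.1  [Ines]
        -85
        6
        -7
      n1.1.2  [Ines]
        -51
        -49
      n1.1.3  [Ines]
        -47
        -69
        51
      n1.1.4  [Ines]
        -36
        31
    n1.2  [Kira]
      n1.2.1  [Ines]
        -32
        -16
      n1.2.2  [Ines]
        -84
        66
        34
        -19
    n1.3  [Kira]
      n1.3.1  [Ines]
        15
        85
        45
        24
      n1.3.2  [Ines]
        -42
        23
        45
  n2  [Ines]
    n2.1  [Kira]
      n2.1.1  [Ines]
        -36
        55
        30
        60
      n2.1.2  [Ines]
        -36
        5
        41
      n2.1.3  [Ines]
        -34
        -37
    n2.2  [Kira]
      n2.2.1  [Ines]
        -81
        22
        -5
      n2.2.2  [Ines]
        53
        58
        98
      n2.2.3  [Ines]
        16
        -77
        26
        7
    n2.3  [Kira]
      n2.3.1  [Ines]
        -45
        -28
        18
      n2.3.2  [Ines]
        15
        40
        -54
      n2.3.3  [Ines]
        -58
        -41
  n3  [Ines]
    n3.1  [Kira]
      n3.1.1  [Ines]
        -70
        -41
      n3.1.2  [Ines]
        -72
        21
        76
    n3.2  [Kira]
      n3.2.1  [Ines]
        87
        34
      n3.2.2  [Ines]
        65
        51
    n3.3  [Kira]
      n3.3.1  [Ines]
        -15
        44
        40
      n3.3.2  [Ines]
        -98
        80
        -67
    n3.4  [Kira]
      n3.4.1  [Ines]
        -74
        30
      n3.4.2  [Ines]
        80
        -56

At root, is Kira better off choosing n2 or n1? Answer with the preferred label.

n2

n2.1.1 (Ines): max(-36, 55, 30, 60) = 60
n2.1.2 (Ines): max(-36, 5, 41) = 41
n2.1.3 (Ines): max(-34, -37) = -34
n2.1 (Kira): min(60, 41, -34) = -34
n2.2.1 (Ines): max(-81, 22, -5) = 22
n2.2.2 (Ines): max(53, 58, 98) = 98
n2.2.3 (Ines): max(16, -77, 26, 7) = 26
n2.2 (Kira): min(22, 98, 26) = 22
n2.3.1 (Ines): max(-45, -28, 18) = 18
n2.3.2 (Ines): max(15, 40, -54) = 40
n2.3.3 (Ines): max(-58, -41) = -41
n2.3 (Kira): min(18, 40, -41) = -41
n2 (Ines): max(-34, 22, -41) = 22
n1.1.1 (Ines): max(-85, 6, -7) = 6
n1.1.2 (Ines): max(-51, -49) = -49
n1.1.3 (Ines): max(-47, -69, 51) = 51
n1.1.4 (Ines): max(-36, 31) = 31
n1.1 (Kira): min(6, -49, 51, 31) = -49
n1.2.1 (Ines): max(-32, -16) = -16
n1.2.2 (Ines): max(-84, 66, 34, -19) = 66
n1.2 (Kira): min(-16, 66) = -16
n1.3.1 (Ines): max(15, 85, 45, 24) = 85
n1.3.2 (Ines): max(-42, 23, 45) = 45
n1.3 (Kira): min(85, 45) = 45
n1 (Ines): max(-49, -16, 45) = 45
Kira prefers the lower value; n2=22, n1=45. n2 is better since 22 < 45.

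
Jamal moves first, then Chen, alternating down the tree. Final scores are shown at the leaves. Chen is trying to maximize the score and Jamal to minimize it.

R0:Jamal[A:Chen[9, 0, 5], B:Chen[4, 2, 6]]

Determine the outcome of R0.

6

A (Chen): max(9, 0, 5) = 9
B (Chen): max(4, 2, 6) = 6
R0 (Jamal): min(9, 6) = 6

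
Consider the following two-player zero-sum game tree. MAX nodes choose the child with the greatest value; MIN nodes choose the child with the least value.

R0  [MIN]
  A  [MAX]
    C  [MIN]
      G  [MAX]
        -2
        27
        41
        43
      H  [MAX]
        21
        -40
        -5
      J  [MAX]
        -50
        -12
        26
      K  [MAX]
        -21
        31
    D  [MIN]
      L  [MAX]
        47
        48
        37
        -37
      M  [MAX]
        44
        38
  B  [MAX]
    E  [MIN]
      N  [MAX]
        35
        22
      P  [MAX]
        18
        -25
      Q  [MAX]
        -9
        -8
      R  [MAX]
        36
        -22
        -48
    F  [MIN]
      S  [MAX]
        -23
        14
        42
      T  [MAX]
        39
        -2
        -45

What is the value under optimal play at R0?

G (MAX): max(-2, 27, 41, 43) = 43
H (MAX): max(21, -40, -5) = 21
J (MAX): max(-50, -12, 26) = 26
K (MAX): max(-21, 31) = 31
C (MIN): min(43, 21, 26, 31) = 21
L (MAX): max(47, 48, 37, -37) = 48
M (MAX): max(44, 38) = 44
D (MIN): min(48, 44) = 44
A (MAX): max(21, 44) = 44
N (MAX): max(35, 22) = 35
P (MAX): max(18, -25) = 18
Q (MAX): max(-9, -8) = -8
R (MAX): max(36, -22, -48) = 36
E (MIN): min(35, 18, -8, 36) = -8
S (MAX): max(-23, 14, 42) = 42
T (MAX): max(39, -2, -45) = 39
F (MIN): min(42, 39) = 39
B (MAX): max(-8, 39) = 39
R0 (MIN): min(44, 39) = 39

39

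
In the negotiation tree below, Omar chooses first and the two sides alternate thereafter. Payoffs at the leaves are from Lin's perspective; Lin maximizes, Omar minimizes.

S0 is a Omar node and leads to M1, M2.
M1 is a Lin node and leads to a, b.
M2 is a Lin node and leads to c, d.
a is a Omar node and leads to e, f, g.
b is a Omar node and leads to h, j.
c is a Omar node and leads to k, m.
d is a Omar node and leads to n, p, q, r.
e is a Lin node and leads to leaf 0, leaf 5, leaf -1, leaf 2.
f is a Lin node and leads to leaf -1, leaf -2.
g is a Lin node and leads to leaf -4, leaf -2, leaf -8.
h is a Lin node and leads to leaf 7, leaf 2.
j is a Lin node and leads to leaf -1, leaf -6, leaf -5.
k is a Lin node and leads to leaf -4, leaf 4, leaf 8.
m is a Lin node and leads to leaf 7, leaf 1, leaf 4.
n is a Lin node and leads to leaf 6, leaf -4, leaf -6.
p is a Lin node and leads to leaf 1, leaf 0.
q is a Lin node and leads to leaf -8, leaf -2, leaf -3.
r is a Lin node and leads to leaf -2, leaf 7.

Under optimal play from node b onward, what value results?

-1

h (Lin): max(7, 2) = 7
j (Lin): max(-1, -6, -5) = -1
b (Omar): min(7, -1) = -1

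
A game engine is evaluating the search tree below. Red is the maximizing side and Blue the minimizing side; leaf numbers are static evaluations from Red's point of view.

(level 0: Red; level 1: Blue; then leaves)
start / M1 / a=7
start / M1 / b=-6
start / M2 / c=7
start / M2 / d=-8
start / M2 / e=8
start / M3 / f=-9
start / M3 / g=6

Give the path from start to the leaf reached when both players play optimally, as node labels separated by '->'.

start -> M1 -> b

M1 (Blue): min(7, -6) = -6
M2 (Blue): min(7, -8, 8) = -8
M3 (Blue): min(-9, 6) = -9
start (Red): max(-6, -8, -9) = -6
At start, Red picks M1 (highest: -6).
At M1, Blue picks b (lowest: -6).
Terminal value -6.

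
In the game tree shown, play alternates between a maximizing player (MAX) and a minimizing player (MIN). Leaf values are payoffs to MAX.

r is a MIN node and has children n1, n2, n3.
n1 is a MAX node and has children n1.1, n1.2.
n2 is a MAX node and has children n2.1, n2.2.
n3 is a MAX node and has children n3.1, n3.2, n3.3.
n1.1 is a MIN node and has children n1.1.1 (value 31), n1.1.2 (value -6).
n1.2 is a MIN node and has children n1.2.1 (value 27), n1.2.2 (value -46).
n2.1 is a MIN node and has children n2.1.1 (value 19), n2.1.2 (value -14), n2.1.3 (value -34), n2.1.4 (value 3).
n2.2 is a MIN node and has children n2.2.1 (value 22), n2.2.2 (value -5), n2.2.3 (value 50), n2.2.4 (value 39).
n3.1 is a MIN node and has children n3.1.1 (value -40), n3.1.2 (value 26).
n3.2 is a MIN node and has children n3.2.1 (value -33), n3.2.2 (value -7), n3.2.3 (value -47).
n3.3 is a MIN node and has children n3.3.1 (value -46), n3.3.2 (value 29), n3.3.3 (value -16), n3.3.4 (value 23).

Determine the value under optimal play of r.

-40

n1.1 (MIN): min(31, -6) = -6
n1.2 (MIN): min(27, -46) = -46
n1 (MAX): max(-6, -46) = -6
n2.1 (MIN): min(19, -14, -34, 3) = -34
n2.2 (MIN): min(22, -5, 50, 39) = -5
n2 (MAX): max(-34, -5) = -5
n3.1 (MIN): min(-40, 26) = -40
n3.2 (MIN): min(-33, -7, -47) = -47
n3.3 (MIN): min(-46, 29, -16, 23) = -46
n3 (MAX): max(-40, -47, -46) = -40
r (MIN): min(-6, -5, -40) = -40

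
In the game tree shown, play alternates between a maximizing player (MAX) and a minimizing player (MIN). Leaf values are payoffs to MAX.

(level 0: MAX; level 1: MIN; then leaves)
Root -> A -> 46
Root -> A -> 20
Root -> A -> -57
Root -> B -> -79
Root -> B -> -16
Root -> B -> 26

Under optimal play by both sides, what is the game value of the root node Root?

-57

A (MIN): min(46, 20, -57) = -57
B (MIN): min(-79, -16, 26) = -79
Root (MAX): max(-57, -79) = -57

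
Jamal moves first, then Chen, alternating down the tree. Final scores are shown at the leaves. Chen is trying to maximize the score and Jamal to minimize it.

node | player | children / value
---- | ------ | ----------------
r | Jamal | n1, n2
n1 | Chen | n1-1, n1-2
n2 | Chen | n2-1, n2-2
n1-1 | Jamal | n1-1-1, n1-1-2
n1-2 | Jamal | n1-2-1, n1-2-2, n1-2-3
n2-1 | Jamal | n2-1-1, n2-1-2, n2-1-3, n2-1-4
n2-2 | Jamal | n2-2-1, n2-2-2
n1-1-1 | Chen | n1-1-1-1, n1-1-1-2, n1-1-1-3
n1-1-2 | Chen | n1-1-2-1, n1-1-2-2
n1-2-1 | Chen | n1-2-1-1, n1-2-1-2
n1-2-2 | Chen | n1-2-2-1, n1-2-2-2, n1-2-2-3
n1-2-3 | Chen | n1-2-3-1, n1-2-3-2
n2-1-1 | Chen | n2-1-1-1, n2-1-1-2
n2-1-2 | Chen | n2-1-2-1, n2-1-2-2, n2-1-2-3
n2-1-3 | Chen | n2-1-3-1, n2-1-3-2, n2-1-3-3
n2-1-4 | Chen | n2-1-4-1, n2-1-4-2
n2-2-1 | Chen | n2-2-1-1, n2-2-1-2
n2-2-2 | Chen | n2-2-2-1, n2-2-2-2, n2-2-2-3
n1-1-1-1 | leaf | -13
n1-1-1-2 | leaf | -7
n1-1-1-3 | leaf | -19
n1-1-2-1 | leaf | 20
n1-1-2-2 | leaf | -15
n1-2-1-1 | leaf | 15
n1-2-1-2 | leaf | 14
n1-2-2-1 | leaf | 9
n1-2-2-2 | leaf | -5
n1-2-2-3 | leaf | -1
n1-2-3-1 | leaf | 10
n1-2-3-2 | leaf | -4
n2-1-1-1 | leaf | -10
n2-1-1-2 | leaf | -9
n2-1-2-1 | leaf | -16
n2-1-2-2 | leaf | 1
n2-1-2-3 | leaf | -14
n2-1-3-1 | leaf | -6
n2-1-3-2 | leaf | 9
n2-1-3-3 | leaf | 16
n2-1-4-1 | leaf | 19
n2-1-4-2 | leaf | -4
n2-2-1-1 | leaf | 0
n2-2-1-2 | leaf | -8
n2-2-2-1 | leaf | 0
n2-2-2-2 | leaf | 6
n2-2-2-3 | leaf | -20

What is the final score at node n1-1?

-7

n1-1-1 (Chen): max(-13, -7, -19) = -7
n1-1-2 (Chen): max(20, -15) = 20
n1-1 (Jamal): min(-7, 20) = -7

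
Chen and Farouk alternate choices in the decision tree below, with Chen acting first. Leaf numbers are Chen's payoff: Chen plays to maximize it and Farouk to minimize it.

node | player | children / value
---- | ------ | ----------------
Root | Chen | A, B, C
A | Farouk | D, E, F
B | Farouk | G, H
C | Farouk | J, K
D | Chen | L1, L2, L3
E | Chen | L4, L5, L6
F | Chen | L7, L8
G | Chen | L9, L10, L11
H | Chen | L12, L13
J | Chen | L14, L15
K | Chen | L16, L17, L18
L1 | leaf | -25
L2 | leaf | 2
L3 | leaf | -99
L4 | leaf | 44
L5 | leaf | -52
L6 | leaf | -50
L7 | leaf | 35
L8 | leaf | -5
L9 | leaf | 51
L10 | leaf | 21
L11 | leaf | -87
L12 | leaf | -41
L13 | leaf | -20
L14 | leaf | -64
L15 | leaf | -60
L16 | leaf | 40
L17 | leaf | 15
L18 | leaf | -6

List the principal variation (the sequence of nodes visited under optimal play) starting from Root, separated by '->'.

Root -> A -> D -> L2

D (Chen): max(-25, 2, -99) = 2
E (Chen): max(44, -52, -50) = 44
F (Chen): max(35, -5) = 35
A (Farouk): min(2, 44, 35) = 2
G (Chen): max(51, 21, -87) = 51
H (Chen): max(-41, -20) = -20
B (Farouk): min(51, -20) = -20
J (Chen): max(-64, -60) = -60
K (Chen): max(40, 15, -6) = 40
C (Farouk): min(-60, 40) = -60
Root (Chen): max(2, -20, -60) = 2
At Root, Chen picks A (highest: 2).
At A, Farouk picks D (lowest: 2).
At D, Chen picks L2 (highest: 2).
Terminal value 2.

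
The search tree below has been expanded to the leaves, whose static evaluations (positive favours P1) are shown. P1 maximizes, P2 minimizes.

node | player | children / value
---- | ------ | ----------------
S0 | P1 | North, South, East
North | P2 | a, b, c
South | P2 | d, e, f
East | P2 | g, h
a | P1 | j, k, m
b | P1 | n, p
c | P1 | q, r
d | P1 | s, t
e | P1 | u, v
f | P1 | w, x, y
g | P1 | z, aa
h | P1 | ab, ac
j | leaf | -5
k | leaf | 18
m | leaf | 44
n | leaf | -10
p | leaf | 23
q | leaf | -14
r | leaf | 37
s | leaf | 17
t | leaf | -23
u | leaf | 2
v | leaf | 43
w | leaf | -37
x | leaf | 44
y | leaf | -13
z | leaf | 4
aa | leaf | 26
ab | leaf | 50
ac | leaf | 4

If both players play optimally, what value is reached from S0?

a (P1): max(-5, 18, 44) = 44
b (P1): max(-10, 23) = 23
c (P1): max(-14, 37) = 37
North (P2): min(44, 23, 37) = 23
d (P1): max(17, -23) = 17
e (P1): max(2, 43) = 43
f (P1): max(-37, 44, -13) = 44
South (P2): min(17, 43, 44) = 17
g (P1): max(4, 26) = 26
h (P1): max(50, 4) = 50
East (P2): min(26, 50) = 26
S0 (P1): max(23, 17, 26) = 26

26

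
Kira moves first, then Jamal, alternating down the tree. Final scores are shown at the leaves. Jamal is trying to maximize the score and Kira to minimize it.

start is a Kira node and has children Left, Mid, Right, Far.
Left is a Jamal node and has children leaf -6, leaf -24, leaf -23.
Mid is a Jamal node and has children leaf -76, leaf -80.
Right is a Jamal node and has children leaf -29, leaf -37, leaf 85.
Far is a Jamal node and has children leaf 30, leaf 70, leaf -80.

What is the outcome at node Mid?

-76

Mid (Jamal): max(-76, -80) = -76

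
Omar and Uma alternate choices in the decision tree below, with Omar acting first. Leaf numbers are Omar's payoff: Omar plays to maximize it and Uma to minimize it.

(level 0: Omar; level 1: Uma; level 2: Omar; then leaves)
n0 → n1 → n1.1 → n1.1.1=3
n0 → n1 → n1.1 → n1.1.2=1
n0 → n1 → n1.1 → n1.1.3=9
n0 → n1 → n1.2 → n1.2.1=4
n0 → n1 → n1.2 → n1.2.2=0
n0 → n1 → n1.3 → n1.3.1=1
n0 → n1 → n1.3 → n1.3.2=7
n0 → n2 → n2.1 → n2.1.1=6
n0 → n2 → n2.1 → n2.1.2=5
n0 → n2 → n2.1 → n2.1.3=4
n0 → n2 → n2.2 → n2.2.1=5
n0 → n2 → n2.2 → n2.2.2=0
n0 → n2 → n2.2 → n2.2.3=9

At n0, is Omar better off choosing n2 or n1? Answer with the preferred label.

n2

n2.1 (Omar): max(6, 5, 4) = 6
n2.2 (Omar): max(5, 0, 9) = 9
n2 (Uma): min(6, 9) = 6
n1.1 (Omar): max(3, 1, 9) = 9
n1.2 (Omar): max(4, 0) = 4
n1.3 (Omar): max(1, 7) = 7
n1 (Uma): min(9, 4, 7) = 4
Omar prefers the higher value; n2=6, n1=4. n2 is better since 6 > 4.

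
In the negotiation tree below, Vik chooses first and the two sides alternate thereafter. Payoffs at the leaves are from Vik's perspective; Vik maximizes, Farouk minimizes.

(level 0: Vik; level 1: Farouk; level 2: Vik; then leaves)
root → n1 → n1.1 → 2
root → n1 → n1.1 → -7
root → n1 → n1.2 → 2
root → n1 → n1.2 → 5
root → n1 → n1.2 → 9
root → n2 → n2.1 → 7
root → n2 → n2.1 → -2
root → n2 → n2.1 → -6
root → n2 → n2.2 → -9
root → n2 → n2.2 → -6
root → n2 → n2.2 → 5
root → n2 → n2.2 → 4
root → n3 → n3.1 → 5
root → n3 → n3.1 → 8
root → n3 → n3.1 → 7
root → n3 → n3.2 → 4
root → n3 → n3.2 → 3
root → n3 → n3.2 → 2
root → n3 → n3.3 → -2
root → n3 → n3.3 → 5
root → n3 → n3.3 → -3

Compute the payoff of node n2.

n2.1 (Vik): max(7, -2, -6) = 7
n2.2 (Vik): max(-9, -6, 5, 4) = 5
n2 (Farouk): min(7, 5) = 5

5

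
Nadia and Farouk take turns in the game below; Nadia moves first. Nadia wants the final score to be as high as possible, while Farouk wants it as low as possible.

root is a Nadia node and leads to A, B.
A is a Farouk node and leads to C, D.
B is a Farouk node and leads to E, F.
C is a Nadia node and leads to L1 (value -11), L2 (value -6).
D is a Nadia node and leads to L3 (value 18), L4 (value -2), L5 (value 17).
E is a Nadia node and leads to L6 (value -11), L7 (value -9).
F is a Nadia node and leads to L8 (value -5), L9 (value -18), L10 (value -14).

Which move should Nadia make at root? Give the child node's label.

C (Nadia): max(-11, -6) = -6
D (Nadia): max(18, -2, 17) = 18
A (Farouk): min(-6, 18) = -6
E (Nadia): max(-11, -9) = -9
F (Nadia): max(-5, -18, -14) = -5
B (Farouk): min(-9, -5) = -9
root (Nadia): max(-6, -9) = -6
Nadia at root wants the highest of {A=-6, B=-9}, so chooses A.

A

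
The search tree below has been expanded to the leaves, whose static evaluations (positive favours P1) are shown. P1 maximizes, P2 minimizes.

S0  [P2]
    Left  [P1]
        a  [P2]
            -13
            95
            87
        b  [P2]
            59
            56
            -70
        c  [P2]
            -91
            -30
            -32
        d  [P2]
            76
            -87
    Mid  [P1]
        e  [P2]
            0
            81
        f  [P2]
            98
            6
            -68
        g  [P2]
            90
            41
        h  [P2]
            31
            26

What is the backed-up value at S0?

a (P2): min(-13, 95, 87) = -13
b (P2): min(59, 56, -70) = -70
c (P2): min(-91, -30, -32) = -91
d (P2): min(76, -87) = -87
Left (P1): max(-13, -70, -91, -87) = -13
e (P2): min(0, 81) = 0
f (P2): min(98, 6, -68) = -68
g (P2): min(90, 41) = 41
h (P2): min(31, 26) = 26
Mid (P1): max(0, -68, 41, 26) = 41
S0 (P2): min(-13, 41) = -13

-13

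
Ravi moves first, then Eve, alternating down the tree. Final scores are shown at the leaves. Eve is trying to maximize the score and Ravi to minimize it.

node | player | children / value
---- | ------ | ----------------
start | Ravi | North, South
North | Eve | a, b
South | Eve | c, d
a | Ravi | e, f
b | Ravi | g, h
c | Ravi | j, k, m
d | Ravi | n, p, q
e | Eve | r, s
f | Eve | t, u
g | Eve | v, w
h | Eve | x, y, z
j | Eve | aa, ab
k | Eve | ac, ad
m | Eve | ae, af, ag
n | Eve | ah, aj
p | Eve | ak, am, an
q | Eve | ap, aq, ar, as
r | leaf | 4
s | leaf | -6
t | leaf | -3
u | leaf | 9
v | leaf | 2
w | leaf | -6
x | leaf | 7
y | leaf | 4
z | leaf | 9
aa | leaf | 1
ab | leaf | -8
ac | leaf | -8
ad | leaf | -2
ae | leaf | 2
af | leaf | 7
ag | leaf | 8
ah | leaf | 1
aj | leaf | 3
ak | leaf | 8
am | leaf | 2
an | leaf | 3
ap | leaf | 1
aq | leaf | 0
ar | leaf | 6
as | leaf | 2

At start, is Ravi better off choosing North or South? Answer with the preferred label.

e (Eve): max(4, -6) = 4
f (Eve): max(-3, 9) = 9
a (Ravi): min(4, 9) = 4
g (Eve): max(2, -6) = 2
h (Eve): max(7, 4, 9) = 9
b (Ravi): min(2, 9) = 2
North (Eve): max(4, 2) = 4
j (Eve): max(1, -8) = 1
k (Eve): max(-8, -2) = -2
m (Eve): max(2, 7, 8) = 8
c (Ravi): min(1, -2, 8) = -2
n (Eve): max(1, 3) = 3
p (Eve): max(8, 2, 3) = 8
q (Eve): max(1, 0, 6, 2) = 6
d (Ravi): min(3, 8, 6) = 3
South (Eve): max(-2, 3) = 3
Ravi prefers the lower value; North=4, South=3. South is better since 3 < 4.

South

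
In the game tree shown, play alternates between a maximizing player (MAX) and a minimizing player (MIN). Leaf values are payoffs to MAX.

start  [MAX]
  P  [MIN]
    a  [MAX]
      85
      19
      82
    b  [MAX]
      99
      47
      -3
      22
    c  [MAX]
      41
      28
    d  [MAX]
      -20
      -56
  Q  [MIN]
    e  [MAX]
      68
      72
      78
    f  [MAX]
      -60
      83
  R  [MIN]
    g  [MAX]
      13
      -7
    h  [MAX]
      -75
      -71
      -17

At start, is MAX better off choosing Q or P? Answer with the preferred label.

Q

e (MAX): max(68, 72, 78) = 78
f (MAX): max(-60, 83) = 83
Q (MIN): min(78, 83) = 78
a (MAX): max(85, 19, 82) = 85
b (MAX): max(99, 47, -3, 22) = 99
c (MAX): max(41, 28) = 41
d (MAX): max(-20, -56) = -20
P (MIN): min(85, 99, 41, -20) = -20
MAX prefers the higher value; Q=78, P=-20. Q is better since 78 > -20.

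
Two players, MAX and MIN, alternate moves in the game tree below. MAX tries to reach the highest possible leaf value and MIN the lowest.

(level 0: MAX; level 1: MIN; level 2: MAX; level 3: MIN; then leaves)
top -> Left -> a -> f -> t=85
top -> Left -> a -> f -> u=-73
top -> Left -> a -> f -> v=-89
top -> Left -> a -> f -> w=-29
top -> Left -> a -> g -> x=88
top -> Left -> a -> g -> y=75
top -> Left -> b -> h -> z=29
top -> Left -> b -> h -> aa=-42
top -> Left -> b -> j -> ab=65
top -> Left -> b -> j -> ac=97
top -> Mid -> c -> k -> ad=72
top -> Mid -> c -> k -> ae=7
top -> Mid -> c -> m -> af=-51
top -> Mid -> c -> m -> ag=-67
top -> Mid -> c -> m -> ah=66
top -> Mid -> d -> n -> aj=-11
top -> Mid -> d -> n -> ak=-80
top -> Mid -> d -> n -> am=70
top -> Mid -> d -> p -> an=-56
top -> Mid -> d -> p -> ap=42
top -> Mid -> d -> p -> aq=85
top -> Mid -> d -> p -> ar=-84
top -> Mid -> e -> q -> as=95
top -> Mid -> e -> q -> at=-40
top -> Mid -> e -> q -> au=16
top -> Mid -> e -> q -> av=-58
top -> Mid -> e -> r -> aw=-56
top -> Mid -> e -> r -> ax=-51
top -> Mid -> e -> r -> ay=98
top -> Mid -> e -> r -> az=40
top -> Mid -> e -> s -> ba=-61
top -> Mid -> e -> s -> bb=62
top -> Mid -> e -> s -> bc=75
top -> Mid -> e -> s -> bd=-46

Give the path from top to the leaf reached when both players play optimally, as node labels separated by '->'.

f (MIN): min(85, -73, -89, -29) = -89
g (MIN): min(88, 75) = 75
a (MAX): max(-89, 75) = 75
h (MIN): min(29, -42) = -42
j (MIN): min(65, 97) = 65
b (MAX): max(-42, 65) = 65
Left (MIN): min(75, 65) = 65
k (MIN): min(72, 7) = 7
m (MIN): min(-51, -67, 66) = -67
c (MAX): max(7, -67) = 7
n (MIN): min(-11, -80, 70) = -80
p (MIN): min(-56, 42, 85, -84) = -84
d (MAX): max(-80, -84) = -80
q (MIN): min(95, -40, 16, -58) = -58
r (MIN): min(-56, -51, 98, 40) = -56
s (MIN): min(-61, 62, 75, -46) = -61
e (MAX): max(-58, -56, -61) = -56
Mid (MIN): min(7, -80, -56) = -80
top (MAX): max(65, -80) = 65
At top, MAX picks Left (highest: 65).
At Left, MIN picks b (lowest: 65).
At b, MAX picks j (highest: 65).
At j, MIN picks ab (lowest: 65).
Terminal value 65.

top -> Left -> b -> j -> ab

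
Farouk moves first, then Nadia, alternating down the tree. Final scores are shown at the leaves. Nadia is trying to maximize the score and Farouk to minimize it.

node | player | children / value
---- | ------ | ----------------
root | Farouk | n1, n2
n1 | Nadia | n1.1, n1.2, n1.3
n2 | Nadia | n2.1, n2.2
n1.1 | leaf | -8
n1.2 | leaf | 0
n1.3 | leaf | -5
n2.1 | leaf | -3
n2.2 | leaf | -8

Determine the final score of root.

n1 (Nadia): max(-8, 0, -5) = 0
n2 (Nadia): max(-3, -8) = -3
root (Farouk): min(0, -3) = -3

-3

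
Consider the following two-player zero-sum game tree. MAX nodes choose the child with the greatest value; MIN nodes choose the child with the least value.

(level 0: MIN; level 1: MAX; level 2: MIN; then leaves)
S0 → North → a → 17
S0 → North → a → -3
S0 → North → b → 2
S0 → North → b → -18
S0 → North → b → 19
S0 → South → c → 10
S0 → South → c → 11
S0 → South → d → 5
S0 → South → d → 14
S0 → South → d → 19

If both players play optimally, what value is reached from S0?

-3

a (MIN): min(17, -3) = -3
b (MIN): min(2, -18, 19) = -18
North (MAX): max(-3, -18) = -3
c (MIN): min(10, 11) = 10
d (MIN): min(5, 14, 19) = 5
South (MAX): max(10, 5) = 10
S0 (MIN): min(-3, 10) = -3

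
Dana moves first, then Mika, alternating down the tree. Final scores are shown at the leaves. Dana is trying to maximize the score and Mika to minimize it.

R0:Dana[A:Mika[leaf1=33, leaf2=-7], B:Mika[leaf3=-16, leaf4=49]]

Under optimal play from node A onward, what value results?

A (Mika): min(33, -7) = -7

-7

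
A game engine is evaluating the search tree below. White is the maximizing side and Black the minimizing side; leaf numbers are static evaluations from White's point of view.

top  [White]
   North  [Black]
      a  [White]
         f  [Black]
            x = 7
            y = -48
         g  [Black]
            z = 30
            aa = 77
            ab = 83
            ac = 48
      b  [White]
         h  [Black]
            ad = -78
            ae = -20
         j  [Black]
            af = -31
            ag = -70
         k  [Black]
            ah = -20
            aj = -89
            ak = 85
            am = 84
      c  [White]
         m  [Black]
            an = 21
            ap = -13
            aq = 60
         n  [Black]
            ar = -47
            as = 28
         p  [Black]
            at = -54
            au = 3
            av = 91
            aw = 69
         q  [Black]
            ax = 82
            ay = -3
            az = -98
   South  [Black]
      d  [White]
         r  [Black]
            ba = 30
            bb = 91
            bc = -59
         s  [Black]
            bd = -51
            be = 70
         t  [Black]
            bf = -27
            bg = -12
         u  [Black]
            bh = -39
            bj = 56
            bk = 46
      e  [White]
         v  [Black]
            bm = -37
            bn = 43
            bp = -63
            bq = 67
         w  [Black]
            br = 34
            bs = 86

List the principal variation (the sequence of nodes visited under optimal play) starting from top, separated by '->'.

top -> South -> d -> t -> bf

f (Black): min(7, -48) = -48
g (Black): min(30, 77, 83, 48) = 30
a (White): max(-48, 30) = 30
h (Black): min(-78, -20) = -78
j (Black): min(-31, -70) = -70
k (Black): min(-20, -89, 85, 84) = -89
b (White): max(-78, -70, -89) = -70
m (Black): min(21, -13, 60) = -13
n (Black): min(-47, 28) = -47
p (Black): min(-54, 3, 91, 69) = -54
q (Black): min(82, -3, -98) = -98
c (White): max(-13, -47, -54, -98) = -13
North (Black): min(30, -70, -13) = -70
r (Black): min(30, 91, -59) = -59
s (Black): min(-51, 70) = -51
t (Black): min(-27, -12) = -27
u (Black): min(-39, 56, 46) = -39
d (White): max(-59, -51, -27, -39) = -27
v (Black): min(-37, 43, -63, 67) = -63
w (Black): min(34, 86) = 34
e (White): max(-63, 34) = 34
South (Black): min(-27, 34) = -27
top (White): max(-70, -27) = -27
At top, White picks South (highest: -27).
At South, Black picks d (lowest: -27).
At d, White picks t (highest: -27).
At t, Black picks bf (lowest: -27).
Terminal value -27.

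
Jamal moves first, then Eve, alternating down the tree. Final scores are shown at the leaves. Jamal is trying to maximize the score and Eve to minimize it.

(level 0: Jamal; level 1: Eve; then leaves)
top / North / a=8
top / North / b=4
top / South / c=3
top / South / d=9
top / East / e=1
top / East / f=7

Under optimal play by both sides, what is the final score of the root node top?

4

North (Eve): min(8, 4) = 4
South (Eve): min(3, 9) = 3
East (Eve): min(1, 7) = 1
top (Jamal): max(4, 3, 1) = 4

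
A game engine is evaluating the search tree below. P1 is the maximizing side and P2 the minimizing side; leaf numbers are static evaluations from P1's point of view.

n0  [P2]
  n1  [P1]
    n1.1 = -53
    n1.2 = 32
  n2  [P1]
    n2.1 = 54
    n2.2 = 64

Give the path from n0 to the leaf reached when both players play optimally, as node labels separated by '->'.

n0 -> n1 -> n1.2

n1 (P1): max(-53, 32) = 32
n2 (P1): max(54, 64) = 64
n0 (P2): min(32, 64) = 32
At n0, P2 picks n1 (lowest: 32).
At n1, P1 picks n1.2 (highest: 32).
Terminal value 32.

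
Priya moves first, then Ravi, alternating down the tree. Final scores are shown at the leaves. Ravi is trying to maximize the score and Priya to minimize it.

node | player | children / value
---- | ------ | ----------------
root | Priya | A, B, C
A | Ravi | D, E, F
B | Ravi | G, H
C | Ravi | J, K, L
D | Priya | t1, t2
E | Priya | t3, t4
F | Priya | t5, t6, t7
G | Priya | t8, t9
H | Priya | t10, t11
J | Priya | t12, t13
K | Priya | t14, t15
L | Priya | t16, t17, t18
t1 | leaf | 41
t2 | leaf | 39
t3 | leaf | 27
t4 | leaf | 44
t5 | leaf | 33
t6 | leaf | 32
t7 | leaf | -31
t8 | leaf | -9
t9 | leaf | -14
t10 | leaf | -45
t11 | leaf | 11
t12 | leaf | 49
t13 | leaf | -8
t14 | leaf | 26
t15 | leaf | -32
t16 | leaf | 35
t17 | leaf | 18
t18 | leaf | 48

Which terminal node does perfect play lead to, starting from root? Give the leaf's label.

t9

D (Priya): min(41, 39) = 39
E (Priya): min(27, 44) = 27
F (Priya): min(33, 32, -31) = -31
A (Ravi): max(39, 27, -31) = 39
G (Priya): min(-9, -14) = -14
H (Priya): min(-45, 11) = -45
B (Ravi): max(-14, -45) = -14
J (Priya): min(49, -8) = -8
K (Priya): min(26, -32) = -32
L (Priya): min(35, 18, 48) = 18
C (Ravi): max(-8, -32, 18) = 18
root (Priya): min(39, -14, 18) = -14
At root, Priya picks B (lowest: -14).
At B, Ravi picks G (highest: -14).
At G, Priya picks t9 (lowest: -14).
Terminal value -14.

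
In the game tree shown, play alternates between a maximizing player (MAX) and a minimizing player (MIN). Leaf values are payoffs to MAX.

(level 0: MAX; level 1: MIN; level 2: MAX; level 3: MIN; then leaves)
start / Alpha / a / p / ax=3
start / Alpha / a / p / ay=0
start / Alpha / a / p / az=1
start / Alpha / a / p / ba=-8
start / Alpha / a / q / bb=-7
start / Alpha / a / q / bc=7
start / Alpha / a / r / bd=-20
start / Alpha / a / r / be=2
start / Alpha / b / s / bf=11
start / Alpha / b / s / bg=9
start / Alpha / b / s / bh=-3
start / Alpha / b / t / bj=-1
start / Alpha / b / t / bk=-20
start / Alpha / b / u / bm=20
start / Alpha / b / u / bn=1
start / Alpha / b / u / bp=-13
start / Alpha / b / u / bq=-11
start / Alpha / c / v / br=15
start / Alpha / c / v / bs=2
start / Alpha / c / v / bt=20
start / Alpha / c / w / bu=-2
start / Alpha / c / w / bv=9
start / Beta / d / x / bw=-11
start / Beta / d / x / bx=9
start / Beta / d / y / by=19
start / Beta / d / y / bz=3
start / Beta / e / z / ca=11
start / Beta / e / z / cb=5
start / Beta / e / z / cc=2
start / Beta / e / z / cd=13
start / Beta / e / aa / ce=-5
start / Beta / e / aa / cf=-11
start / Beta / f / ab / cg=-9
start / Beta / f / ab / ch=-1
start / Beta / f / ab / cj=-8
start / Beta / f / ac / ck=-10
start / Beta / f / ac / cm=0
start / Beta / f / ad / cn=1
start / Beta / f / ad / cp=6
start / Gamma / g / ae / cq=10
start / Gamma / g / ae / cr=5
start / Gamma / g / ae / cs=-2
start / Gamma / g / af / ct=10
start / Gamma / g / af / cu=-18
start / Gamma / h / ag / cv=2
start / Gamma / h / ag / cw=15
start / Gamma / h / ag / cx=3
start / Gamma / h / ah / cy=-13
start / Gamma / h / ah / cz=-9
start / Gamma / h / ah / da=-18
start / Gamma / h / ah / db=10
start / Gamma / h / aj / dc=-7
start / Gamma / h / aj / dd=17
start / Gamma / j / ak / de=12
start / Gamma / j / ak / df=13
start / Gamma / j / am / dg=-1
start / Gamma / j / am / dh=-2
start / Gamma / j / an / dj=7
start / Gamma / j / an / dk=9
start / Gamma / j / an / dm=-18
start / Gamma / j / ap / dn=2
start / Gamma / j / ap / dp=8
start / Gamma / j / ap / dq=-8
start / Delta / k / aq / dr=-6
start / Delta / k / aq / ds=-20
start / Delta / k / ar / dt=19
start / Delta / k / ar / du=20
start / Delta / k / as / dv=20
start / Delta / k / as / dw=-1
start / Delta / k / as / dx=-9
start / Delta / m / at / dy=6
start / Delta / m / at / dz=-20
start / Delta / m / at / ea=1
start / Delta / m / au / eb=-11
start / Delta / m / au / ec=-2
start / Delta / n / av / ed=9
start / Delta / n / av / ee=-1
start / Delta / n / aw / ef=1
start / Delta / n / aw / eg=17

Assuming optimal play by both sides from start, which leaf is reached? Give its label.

cn

p (MIN): min(3, 0, 1, -8) = -8
q (MIN): min(-7, 7) = -7
r (MIN): min(-20, 2) = -20
a (MAX): max(-8, -7, -20) = -7
s (MIN): min(11, 9, -3) = -3
t (MIN): min(-1, -20) = -20
u (MIN): min(20, 1, -13, -11) = -13
b (MAX): max(-3, -20, -13) = -3
v (MIN): min(15, 2, 20) = 2
w (MIN): min(-2, 9) = -2
c (MAX): max(2, -2) = 2
Alpha (MIN): min(-7, -3, 2) = -7
x (MIN): min(-11, 9) = -11
y (MIN): min(19, 3) = 3
d (MAX): max(-11, 3) = 3
z (MIN): min(11, 5, 2, 13) = 2
aa (MIN): min(-5, -11) = -11
e (MAX): max(2, -11) = 2
ab (MIN): min(-9, -1, -8) = -9
ac (MIN): min(-10, 0) = -10
ad (MIN): min(1, 6) = 1
f (MAX): max(-9, -10, 1) = 1
Beta (MIN): min(3, 2, 1) = 1
ae (MIN): min(10, 5, -2) = -2
af (MIN): min(10, -18) = -18
g (MAX): max(-2, -18) = -2
ag (MIN): min(2, 15, 3) = 2
ah (MIN): min(-13, -9, -18, 10) = -18
aj (MIN): min(-7, 17) = -7
h (MAX): max(2, -18, -7) = 2
ak (MIN): min(12, 13) = 12
am (MIN): min(-1, -2) = -2
an (MIN): min(7, 9, -18) = -18
ap (MIN): min(2, 8, -8) = -8
j (MAX): max(12, -2, -18, -8) = 12
Gamma (MIN): min(-2, 2, 12) = -2
aq (MIN): min(-6, -20) = -20
ar (MIN): min(19, 20) = 19
as (MIN): min(20, -1, -9) = -9
k (MAX): max(-20, 19, -9) = 19
at (MIN): min(6, -20, 1) = -20
au (MIN): min(-11, -2) = -11
m (MAX): max(-20, -11) = -11
av (MIN): min(9, -1) = -1
aw (MIN): min(1, 17) = 1
n (MAX): max(-1, 1) = 1
Delta (MIN): min(19, -11, 1) = -11
start (MAX): max(-7, 1, -2, -11) = 1
At start, MAX picks Beta (highest: 1).
At Beta, MIN picks f (lowest: 1).
At f, MAX picks ad (highest: 1).
At ad, MIN picks cn (lowest: 1).
Terminal value 1.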